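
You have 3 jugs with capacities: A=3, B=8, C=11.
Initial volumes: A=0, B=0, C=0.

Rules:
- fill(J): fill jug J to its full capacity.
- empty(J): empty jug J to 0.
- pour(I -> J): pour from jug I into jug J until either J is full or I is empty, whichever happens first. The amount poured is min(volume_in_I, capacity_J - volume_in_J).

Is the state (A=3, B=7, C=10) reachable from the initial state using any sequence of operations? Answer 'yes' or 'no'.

Answer: yes

Derivation:
BFS from (A=0, B=0, C=0):
  1. fill(C) -> (A=0 B=0 C=11)
  2. pour(C -> A) -> (A=3 B=0 C=8)
  3. pour(A -> B) -> (A=0 B=3 C=8)
  4. pour(C -> A) -> (A=3 B=3 C=5)
  5. pour(A -> B) -> (A=0 B=6 C=5)
  6. pour(C -> A) -> (A=3 B=6 C=2)
  7. pour(A -> B) -> (A=1 B=8 C=2)
  8. pour(B -> C) -> (A=1 B=0 C=10)
  9. pour(A -> B) -> (A=0 B=1 C=10)
  10. fill(A) -> (A=3 B=1 C=10)
  11. pour(A -> B) -> (A=0 B=4 C=10)
  12. fill(A) -> (A=3 B=4 C=10)
  13. pour(A -> B) -> (A=0 B=7 C=10)
  14. fill(A) -> (A=3 B=7 C=10)
Target reached → yes.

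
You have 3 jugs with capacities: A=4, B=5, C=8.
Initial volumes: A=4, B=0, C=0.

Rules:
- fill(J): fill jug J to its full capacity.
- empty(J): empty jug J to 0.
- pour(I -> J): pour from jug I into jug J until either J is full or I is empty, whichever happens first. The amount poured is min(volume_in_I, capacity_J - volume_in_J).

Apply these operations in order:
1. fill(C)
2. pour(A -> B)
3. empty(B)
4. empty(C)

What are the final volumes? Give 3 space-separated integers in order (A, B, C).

Step 1: fill(C) -> (A=4 B=0 C=8)
Step 2: pour(A -> B) -> (A=0 B=4 C=8)
Step 3: empty(B) -> (A=0 B=0 C=8)
Step 4: empty(C) -> (A=0 B=0 C=0)

Answer: 0 0 0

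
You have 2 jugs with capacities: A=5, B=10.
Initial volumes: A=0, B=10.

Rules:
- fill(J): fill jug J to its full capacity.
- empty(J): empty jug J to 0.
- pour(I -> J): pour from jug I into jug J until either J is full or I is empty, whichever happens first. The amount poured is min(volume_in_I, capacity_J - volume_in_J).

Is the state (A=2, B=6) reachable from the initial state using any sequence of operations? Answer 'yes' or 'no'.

BFS explored all 6 reachable states.
Reachable set includes: (0,0), (0,5), (0,10), (5,0), (5,5), (5,10)
Target (A=2, B=6) not in reachable set → no.

Answer: no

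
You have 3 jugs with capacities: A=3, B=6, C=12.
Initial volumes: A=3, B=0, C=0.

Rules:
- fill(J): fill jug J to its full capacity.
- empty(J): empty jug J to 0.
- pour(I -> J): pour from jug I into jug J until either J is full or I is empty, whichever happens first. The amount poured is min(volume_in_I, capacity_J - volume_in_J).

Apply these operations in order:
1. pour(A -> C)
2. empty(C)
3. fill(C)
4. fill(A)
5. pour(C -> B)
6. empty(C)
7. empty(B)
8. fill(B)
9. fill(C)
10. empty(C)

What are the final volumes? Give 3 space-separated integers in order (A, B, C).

Answer: 3 6 0

Derivation:
Step 1: pour(A -> C) -> (A=0 B=0 C=3)
Step 2: empty(C) -> (A=0 B=0 C=0)
Step 3: fill(C) -> (A=0 B=0 C=12)
Step 4: fill(A) -> (A=3 B=0 C=12)
Step 5: pour(C -> B) -> (A=3 B=6 C=6)
Step 6: empty(C) -> (A=3 B=6 C=0)
Step 7: empty(B) -> (A=3 B=0 C=0)
Step 8: fill(B) -> (A=3 B=6 C=0)
Step 9: fill(C) -> (A=3 B=6 C=12)
Step 10: empty(C) -> (A=3 B=6 C=0)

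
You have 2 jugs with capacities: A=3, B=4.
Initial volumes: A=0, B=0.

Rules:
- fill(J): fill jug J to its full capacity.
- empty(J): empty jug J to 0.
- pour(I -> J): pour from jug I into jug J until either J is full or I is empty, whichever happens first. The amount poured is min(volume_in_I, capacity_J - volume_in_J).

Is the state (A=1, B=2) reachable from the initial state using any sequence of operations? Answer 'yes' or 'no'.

BFS explored all 14 reachable states.
Reachable set includes: (0,0), (0,1), (0,2), (0,3), (0,4), (1,0), (1,4), (2,0), (2,4), (3,0), (3,1), (3,2) ...
Target (A=1, B=2) not in reachable set → no.

Answer: no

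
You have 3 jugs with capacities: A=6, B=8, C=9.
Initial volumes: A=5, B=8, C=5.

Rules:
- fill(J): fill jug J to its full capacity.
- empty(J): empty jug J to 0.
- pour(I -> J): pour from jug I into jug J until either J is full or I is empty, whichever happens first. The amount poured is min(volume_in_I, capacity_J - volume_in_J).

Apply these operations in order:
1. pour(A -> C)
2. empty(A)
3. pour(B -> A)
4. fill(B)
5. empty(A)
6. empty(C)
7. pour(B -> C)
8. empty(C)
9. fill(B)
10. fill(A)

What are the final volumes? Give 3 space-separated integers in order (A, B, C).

Answer: 6 8 0

Derivation:
Step 1: pour(A -> C) -> (A=1 B=8 C=9)
Step 2: empty(A) -> (A=0 B=8 C=9)
Step 3: pour(B -> A) -> (A=6 B=2 C=9)
Step 4: fill(B) -> (A=6 B=8 C=9)
Step 5: empty(A) -> (A=0 B=8 C=9)
Step 6: empty(C) -> (A=0 B=8 C=0)
Step 7: pour(B -> C) -> (A=0 B=0 C=8)
Step 8: empty(C) -> (A=0 B=0 C=0)
Step 9: fill(B) -> (A=0 B=8 C=0)
Step 10: fill(A) -> (A=6 B=8 C=0)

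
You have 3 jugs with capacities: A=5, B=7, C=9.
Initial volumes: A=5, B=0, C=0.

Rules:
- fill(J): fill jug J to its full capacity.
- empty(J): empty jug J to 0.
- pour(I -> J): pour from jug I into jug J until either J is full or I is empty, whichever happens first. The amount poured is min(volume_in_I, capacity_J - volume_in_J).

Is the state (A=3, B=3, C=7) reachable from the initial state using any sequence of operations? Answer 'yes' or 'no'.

BFS explored all 288 reachable states.
Reachable set includes: (0,0,0), (0,0,1), (0,0,2), (0,0,3), (0,0,4), (0,0,5), (0,0,6), (0,0,7), (0,0,8), (0,0,9), (0,1,0), (0,1,1) ...
Target (A=3, B=3, C=7) not in reachable set → no.

Answer: no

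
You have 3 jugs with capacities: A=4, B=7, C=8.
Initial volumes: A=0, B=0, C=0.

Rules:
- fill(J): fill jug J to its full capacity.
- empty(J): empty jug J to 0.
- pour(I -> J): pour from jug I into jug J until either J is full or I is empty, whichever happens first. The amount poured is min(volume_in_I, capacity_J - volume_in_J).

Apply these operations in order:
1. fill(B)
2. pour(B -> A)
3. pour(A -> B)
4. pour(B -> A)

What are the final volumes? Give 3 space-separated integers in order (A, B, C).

Answer: 4 3 0

Derivation:
Step 1: fill(B) -> (A=0 B=7 C=0)
Step 2: pour(B -> A) -> (A=4 B=3 C=0)
Step 3: pour(A -> B) -> (A=0 B=7 C=0)
Step 4: pour(B -> A) -> (A=4 B=3 C=0)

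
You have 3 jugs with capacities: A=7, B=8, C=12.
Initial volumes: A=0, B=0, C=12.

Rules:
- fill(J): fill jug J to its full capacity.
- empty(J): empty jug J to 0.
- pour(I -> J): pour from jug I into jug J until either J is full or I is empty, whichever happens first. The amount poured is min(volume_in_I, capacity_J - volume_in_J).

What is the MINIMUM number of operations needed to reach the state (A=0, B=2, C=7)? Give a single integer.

Answer: 8

Derivation:
BFS from (A=0, B=0, C=12). One shortest path:
  1. fill(B) -> (A=0 B=8 C=12)
  2. empty(C) -> (A=0 B=8 C=0)
  3. pour(B -> A) -> (A=7 B=1 C=0)
  4. empty(A) -> (A=0 B=1 C=0)
  5. pour(B -> A) -> (A=1 B=0 C=0)
  6. fill(B) -> (A=1 B=8 C=0)
  7. pour(B -> A) -> (A=7 B=2 C=0)
  8. pour(A -> C) -> (A=0 B=2 C=7)
Reached target in 8 moves.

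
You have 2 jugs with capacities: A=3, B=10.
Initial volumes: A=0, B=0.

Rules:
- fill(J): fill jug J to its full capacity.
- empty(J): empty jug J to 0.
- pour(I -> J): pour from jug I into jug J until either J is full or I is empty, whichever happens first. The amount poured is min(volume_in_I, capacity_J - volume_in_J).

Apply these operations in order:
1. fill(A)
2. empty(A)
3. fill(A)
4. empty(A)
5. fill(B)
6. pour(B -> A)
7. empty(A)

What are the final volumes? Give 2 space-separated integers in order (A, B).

Step 1: fill(A) -> (A=3 B=0)
Step 2: empty(A) -> (A=0 B=0)
Step 3: fill(A) -> (A=3 B=0)
Step 4: empty(A) -> (A=0 B=0)
Step 5: fill(B) -> (A=0 B=10)
Step 6: pour(B -> A) -> (A=3 B=7)
Step 7: empty(A) -> (A=0 B=7)

Answer: 0 7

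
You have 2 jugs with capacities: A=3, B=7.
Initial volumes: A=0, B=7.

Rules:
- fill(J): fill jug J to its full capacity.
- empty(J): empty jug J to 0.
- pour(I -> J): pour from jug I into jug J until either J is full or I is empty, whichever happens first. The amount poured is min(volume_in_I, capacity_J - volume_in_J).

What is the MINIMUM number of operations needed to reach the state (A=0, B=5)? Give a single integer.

Answer: 8

Derivation:
BFS from (A=0, B=7). One shortest path:
  1. pour(B -> A) -> (A=3 B=4)
  2. empty(A) -> (A=0 B=4)
  3. pour(B -> A) -> (A=3 B=1)
  4. empty(A) -> (A=0 B=1)
  5. pour(B -> A) -> (A=1 B=0)
  6. fill(B) -> (A=1 B=7)
  7. pour(B -> A) -> (A=3 B=5)
  8. empty(A) -> (A=0 B=5)
Reached target in 8 moves.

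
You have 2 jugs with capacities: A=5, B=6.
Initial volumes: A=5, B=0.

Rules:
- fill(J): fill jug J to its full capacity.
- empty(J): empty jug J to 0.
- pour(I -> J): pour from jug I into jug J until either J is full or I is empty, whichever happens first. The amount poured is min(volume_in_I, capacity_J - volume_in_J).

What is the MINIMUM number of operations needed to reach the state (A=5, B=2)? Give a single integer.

Answer: 7

Derivation:
BFS from (A=5, B=0). One shortest path:
  1. empty(A) -> (A=0 B=0)
  2. fill(B) -> (A=0 B=6)
  3. pour(B -> A) -> (A=5 B=1)
  4. empty(A) -> (A=0 B=1)
  5. pour(B -> A) -> (A=1 B=0)
  6. fill(B) -> (A=1 B=6)
  7. pour(B -> A) -> (A=5 B=2)
Reached target in 7 moves.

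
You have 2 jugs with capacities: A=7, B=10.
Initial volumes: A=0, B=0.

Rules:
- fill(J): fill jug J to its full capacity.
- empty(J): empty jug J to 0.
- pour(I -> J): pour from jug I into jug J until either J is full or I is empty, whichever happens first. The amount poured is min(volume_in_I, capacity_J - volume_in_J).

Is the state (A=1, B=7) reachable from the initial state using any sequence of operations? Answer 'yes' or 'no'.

BFS explored all 34 reachable states.
Reachable set includes: (0,0), (0,1), (0,2), (0,3), (0,4), (0,5), (0,6), (0,7), (0,8), (0,9), (0,10), (1,0) ...
Target (A=1, B=7) not in reachable set → no.

Answer: no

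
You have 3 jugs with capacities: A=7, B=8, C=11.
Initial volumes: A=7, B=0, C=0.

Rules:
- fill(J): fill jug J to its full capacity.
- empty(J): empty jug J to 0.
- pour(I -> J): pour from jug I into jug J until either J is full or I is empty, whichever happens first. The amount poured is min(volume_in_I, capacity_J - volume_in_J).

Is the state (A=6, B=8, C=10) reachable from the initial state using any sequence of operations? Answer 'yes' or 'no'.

BFS from (A=7, B=0, C=0):
  1. fill(C) -> (A=7 B=0 C=11)
  2. pour(A -> B) -> (A=0 B=7 C=11)
  3. fill(A) -> (A=7 B=7 C=11)
  4. pour(C -> B) -> (A=7 B=8 C=10)
  5. empty(B) -> (A=7 B=0 C=10)
  6. pour(A -> B) -> (A=0 B=7 C=10)
  7. fill(A) -> (A=7 B=7 C=10)
  8. pour(A -> B) -> (A=6 B=8 C=10)
Target reached → yes.

Answer: yes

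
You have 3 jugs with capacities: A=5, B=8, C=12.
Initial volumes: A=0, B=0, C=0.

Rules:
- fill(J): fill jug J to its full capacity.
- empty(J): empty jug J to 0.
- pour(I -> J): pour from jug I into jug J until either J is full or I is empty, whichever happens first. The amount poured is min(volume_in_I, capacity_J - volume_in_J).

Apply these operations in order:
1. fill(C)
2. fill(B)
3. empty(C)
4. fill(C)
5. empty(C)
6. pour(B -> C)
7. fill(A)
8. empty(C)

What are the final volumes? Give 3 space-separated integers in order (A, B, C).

Step 1: fill(C) -> (A=0 B=0 C=12)
Step 2: fill(B) -> (A=0 B=8 C=12)
Step 3: empty(C) -> (A=0 B=8 C=0)
Step 4: fill(C) -> (A=0 B=8 C=12)
Step 5: empty(C) -> (A=0 B=8 C=0)
Step 6: pour(B -> C) -> (A=0 B=0 C=8)
Step 7: fill(A) -> (A=5 B=0 C=8)
Step 8: empty(C) -> (A=5 B=0 C=0)

Answer: 5 0 0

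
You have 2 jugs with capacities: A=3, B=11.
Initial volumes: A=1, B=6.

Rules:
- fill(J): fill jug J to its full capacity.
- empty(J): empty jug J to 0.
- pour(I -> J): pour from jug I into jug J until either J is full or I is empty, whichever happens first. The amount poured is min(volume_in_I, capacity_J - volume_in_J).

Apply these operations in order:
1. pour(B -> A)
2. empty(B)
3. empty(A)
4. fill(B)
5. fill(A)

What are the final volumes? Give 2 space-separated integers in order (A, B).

Step 1: pour(B -> A) -> (A=3 B=4)
Step 2: empty(B) -> (A=3 B=0)
Step 3: empty(A) -> (A=0 B=0)
Step 4: fill(B) -> (A=0 B=11)
Step 5: fill(A) -> (A=3 B=11)

Answer: 3 11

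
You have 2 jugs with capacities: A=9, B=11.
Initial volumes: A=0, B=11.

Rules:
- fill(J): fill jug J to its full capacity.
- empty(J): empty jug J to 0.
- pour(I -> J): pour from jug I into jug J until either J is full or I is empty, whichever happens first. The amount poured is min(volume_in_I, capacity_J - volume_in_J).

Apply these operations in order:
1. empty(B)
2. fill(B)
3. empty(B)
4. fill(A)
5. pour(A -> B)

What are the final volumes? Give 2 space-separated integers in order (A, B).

Step 1: empty(B) -> (A=0 B=0)
Step 2: fill(B) -> (A=0 B=11)
Step 3: empty(B) -> (A=0 B=0)
Step 4: fill(A) -> (A=9 B=0)
Step 5: pour(A -> B) -> (A=0 B=9)

Answer: 0 9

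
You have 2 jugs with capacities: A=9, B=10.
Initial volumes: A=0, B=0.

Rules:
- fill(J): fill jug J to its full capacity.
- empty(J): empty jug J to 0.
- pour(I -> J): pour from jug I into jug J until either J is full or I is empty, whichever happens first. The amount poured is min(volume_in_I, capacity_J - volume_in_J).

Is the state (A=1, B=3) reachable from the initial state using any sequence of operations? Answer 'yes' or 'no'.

BFS explored all 38 reachable states.
Reachable set includes: (0,0), (0,1), (0,2), (0,3), (0,4), (0,5), (0,6), (0,7), (0,8), (0,9), (0,10), (1,0) ...
Target (A=1, B=3) not in reachable set → no.

Answer: no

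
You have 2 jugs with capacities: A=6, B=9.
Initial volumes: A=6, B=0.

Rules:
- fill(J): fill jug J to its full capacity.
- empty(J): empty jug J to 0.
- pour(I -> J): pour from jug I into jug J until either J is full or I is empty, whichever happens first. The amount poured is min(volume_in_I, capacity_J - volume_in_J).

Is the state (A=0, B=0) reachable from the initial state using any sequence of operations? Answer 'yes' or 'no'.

Answer: yes

Derivation:
BFS from (A=6, B=0):
  1. empty(A) -> (A=0 B=0)
Target reached → yes.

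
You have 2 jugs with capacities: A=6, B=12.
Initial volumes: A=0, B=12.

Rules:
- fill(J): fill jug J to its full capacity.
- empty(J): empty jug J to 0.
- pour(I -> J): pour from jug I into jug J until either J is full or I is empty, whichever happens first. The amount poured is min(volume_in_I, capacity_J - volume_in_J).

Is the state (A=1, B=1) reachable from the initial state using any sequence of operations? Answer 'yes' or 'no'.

Answer: no

Derivation:
BFS explored all 6 reachable states.
Reachable set includes: (0,0), (0,6), (0,12), (6,0), (6,6), (6,12)
Target (A=1, B=1) not in reachable set → no.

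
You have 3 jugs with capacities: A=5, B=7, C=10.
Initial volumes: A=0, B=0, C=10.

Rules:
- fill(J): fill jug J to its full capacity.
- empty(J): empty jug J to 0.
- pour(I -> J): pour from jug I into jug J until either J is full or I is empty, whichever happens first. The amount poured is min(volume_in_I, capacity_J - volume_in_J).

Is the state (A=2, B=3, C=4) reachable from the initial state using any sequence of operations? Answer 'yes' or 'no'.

BFS explored all 312 reachable states.
Reachable set includes: (0,0,0), (0,0,1), (0,0,2), (0,0,3), (0,0,4), (0,0,5), (0,0,6), (0,0,7), (0,0,8), (0,0,9), (0,0,10), (0,1,0) ...
Target (A=2, B=3, C=4) not in reachable set → no.

Answer: no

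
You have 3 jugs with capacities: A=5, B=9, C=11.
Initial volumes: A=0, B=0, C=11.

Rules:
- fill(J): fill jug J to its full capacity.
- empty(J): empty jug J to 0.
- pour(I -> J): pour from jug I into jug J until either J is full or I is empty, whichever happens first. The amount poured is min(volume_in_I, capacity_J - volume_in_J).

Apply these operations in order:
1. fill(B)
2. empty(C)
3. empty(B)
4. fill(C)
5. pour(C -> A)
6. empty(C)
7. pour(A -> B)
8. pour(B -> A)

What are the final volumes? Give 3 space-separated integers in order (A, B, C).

Answer: 5 0 0

Derivation:
Step 1: fill(B) -> (A=0 B=9 C=11)
Step 2: empty(C) -> (A=0 B=9 C=0)
Step 3: empty(B) -> (A=0 B=0 C=0)
Step 4: fill(C) -> (A=0 B=0 C=11)
Step 5: pour(C -> A) -> (A=5 B=0 C=6)
Step 6: empty(C) -> (A=5 B=0 C=0)
Step 7: pour(A -> B) -> (A=0 B=5 C=0)
Step 8: pour(B -> A) -> (A=5 B=0 C=0)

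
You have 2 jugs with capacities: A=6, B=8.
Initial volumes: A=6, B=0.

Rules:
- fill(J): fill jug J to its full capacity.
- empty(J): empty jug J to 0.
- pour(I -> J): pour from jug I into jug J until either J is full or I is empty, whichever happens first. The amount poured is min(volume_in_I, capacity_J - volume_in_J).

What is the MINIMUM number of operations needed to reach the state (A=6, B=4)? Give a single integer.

Answer: 6

Derivation:
BFS from (A=6, B=0). One shortest path:
  1. pour(A -> B) -> (A=0 B=6)
  2. fill(A) -> (A=6 B=6)
  3. pour(A -> B) -> (A=4 B=8)
  4. empty(B) -> (A=4 B=0)
  5. pour(A -> B) -> (A=0 B=4)
  6. fill(A) -> (A=6 B=4)
Reached target in 6 moves.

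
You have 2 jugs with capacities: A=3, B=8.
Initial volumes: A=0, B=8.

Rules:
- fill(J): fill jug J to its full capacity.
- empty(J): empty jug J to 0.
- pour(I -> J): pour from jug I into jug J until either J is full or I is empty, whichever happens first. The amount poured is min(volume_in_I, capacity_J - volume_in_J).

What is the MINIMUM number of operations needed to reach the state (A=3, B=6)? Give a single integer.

BFS from (A=0, B=8). One shortest path:
  1. fill(A) -> (A=3 B=8)
  2. empty(B) -> (A=3 B=0)
  3. pour(A -> B) -> (A=0 B=3)
  4. fill(A) -> (A=3 B=3)
  5. pour(A -> B) -> (A=0 B=6)
  6. fill(A) -> (A=3 B=6)
Reached target in 6 moves.

Answer: 6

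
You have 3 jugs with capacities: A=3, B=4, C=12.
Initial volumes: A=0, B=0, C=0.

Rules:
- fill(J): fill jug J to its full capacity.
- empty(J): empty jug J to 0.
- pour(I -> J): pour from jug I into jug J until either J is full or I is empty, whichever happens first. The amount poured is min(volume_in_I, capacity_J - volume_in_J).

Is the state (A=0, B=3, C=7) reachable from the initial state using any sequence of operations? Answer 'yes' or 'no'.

Answer: yes

Derivation:
BFS from (A=0, B=0, C=0):
  1. fill(A) -> (A=3 B=0 C=0)
  2. fill(B) -> (A=3 B=4 C=0)
  3. pour(A -> C) -> (A=0 B=4 C=3)
  4. fill(A) -> (A=3 B=4 C=3)
  5. pour(B -> C) -> (A=3 B=0 C=7)
  6. pour(A -> B) -> (A=0 B=3 C=7)
Target reached → yes.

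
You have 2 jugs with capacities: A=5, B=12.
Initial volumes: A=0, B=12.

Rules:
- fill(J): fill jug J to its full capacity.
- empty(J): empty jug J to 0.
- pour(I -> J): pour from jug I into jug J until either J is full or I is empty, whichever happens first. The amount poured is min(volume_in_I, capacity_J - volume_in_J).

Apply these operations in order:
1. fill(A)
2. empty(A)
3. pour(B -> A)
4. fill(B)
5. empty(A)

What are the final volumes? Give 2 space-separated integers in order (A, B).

Step 1: fill(A) -> (A=5 B=12)
Step 2: empty(A) -> (A=0 B=12)
Step 3: pour(B -> A) -> (A=5 B=7)
Step 4: fill(B) -> (A=5 B=12)
Step 5: empty(A) -> (A=0 B=12)

Answer: 0 12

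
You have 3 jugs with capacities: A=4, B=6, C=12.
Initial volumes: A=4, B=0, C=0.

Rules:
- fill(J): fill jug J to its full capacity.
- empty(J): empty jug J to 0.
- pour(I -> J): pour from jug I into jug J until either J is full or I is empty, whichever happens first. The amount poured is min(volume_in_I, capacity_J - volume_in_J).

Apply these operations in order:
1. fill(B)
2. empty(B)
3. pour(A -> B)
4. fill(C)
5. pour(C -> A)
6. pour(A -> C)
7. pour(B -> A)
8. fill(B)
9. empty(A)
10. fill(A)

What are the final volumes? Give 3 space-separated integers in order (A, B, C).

Step 1: fill(B) -> (A=4 B=6 C=0)
Step 2: empty(B) -> (A=4 B=0 C=0)
Step 3: pour(A -> B) -> (A=0 B=4 C=0)
Step 4: fill(C) -> (A=0 B=4 C=12)
Step 5: pour(C -> A) -> (A=4 B=4 C=8)
Step 6: pour(A -> C) -> (A=0 B=4 C=12)
Step 7: pour(B -> A) -> (A=4 B=0 C=12)
Step 8: fill(B) -> (A=4 B=6 C=12)
Step 9: empty(A) -> (A=0 B=6 C=12)
Step 10: fill(A) -> (A=4 B=6 C=12)

Answer: 4 6 12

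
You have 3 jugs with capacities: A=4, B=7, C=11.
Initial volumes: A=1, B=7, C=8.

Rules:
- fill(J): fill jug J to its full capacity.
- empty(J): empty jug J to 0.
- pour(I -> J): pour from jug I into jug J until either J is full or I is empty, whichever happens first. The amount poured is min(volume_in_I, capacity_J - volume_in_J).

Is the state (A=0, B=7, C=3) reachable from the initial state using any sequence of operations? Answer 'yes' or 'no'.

Answer: yes

Derivation:
BFS from (A=1, B=7, C=8):
  1. empty(A) -> (A=0 B=7 C=8)
  2. fill(C) -> (A=0 B=7 C=11)
  3. pour(C -> A) -> (A=4 B=7 C=7)
  4. empty(A) -> (A=0 B=7 C=7)
  5. pour(C -> A) -> (A=4 B=7 C=3)
  6. empty(A) -> (A=0 B=7 C=3)
Target reached → yes.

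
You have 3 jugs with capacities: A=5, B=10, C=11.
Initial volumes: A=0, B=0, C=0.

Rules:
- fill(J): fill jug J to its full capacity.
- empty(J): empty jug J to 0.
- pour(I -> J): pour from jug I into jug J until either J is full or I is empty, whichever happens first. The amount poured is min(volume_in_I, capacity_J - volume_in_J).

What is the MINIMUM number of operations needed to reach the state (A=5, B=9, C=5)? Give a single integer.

BFS from (A=0, B=0, C=0). One shortest path:
  1. fill(A) -> (A=5 B=0 C=0)
  2. fill(B) -> (A=5 B=10 C=0)
  3. pour(B -> C) -> (A=5 B=0 C=10)
  4. fill(B) -> (A=5 B=10 C=10)
  5. pour(B -> C) -> (A=5 B=9 C=11)
  6. empty(C) -> (A=5 B=9 C=0)
  7. pour(A -> C) -> (A=0 B=9 C=5)
  8. fill(A) -> (A=5 B=9 C=5)
Reached target in 8 moves.

Answer: 8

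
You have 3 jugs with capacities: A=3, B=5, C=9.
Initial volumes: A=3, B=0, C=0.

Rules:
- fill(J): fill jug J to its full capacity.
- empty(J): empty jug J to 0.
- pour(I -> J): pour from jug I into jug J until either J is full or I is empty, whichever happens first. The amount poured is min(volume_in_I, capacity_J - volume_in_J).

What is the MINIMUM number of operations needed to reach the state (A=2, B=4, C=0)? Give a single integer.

Answer: 7

Derivation:
BFS from (A=3, B=0, C=0). One shortest path:
  1. empty(A) -> (A=0 B=0 C=0)
  2. fill(C) -> (A=0 B=0 C=9)
  3. pour(C -> B) -> (A=0 B=5 C=4)
  4. pour(B -> A) -> (A=3 B=2 C=4)
  5. empty(A) -> (A=0 B=2 C=4)
  6. pour(B -> A) -> (A=2 B=0 C=4)
  7. pour(C -> B) -> (A=2 B=4 C=0)
Reached target in 7 moves.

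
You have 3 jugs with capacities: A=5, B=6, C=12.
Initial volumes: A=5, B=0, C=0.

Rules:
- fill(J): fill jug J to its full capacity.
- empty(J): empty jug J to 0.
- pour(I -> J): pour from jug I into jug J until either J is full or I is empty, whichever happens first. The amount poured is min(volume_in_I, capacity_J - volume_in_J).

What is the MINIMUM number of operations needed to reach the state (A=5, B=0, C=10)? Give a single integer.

BFS from (A=5, B=0, C=0). One shortest path:
  1. pour(A -> C) -> (A=0 B=0 C=5)
  2. fill(A) -> (A=5 B=0 C=5)
  3. pour(A -> C) -> (A=0 B=0 C=10)
  4. fill(A) -> (A=5 B=0 C=10)
Reached target in 4 moves.

Answer: 4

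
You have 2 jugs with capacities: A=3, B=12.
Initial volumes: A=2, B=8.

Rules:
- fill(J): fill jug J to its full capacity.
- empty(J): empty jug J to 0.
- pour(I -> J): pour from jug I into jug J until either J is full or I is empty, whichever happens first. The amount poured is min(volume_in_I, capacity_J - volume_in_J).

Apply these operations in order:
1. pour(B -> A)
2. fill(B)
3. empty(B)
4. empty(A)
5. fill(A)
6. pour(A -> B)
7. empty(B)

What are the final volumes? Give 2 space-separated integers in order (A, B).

Step 1: pour(B -> A) -> (A=3 B=7)
Step 2: fill(B) -> (A=3 B=12)
Step 3: empty(B) -> (A=3 B=0)
Step 4: empty(A) -> (A=0 B=0)
Step 5: fill(A) -> (A=3 B=0)
Step 6: pour(A -> B) -> (A=0 B=3)
Step 7: empty(B) -> (A=0 B=0)

Answer: 0 0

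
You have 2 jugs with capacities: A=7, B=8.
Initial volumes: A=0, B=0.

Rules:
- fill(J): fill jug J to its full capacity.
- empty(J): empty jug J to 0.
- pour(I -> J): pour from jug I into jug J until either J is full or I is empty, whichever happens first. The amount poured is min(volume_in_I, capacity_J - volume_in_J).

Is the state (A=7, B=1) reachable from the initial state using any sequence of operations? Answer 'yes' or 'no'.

Answer: yes

Derivation:
BFS from (A=0, B=0):
  1. fill(B) -> (A=0 B=8)
  2. pour(B -> A) -> (A=7 B=1)
Target reached → yes.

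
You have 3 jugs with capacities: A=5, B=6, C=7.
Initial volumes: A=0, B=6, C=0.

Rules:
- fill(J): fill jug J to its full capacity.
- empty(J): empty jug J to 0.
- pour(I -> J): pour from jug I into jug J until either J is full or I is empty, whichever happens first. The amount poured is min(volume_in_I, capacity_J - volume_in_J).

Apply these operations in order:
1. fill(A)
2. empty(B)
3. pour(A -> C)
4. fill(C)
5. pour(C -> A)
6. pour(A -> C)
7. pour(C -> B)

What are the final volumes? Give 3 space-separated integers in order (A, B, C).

Answer: 0 6 1

Derivation:
Step 1: fill(A) -> (A=5 B=6 C=0)
Step 2: empty(B) -> (A=5 B=0 C=0)
Step 3: pour(A -> C) -> (A=0 B=0 C=5)
Step 4: fill(C) -> (A=0 B=0 C=7)
Step 5: pour(C -> A) -> (A=5 B=0 C=2)
Step 6: pour(A -> C) -> (A=0 B=0 C=7)
Step 7: pour(C -> B) -> (A=0 B=6 C=1)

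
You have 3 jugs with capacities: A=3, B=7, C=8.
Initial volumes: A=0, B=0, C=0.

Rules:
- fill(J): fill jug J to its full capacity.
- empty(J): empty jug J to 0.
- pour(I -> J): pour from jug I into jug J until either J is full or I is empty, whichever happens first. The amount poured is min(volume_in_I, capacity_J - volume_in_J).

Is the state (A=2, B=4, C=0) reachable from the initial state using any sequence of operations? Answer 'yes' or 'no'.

Answer: yes

Derivation:
BFS from (A=0, B=0, C=0):
  1. fill(B) -> (A=0 B=7 C=0)
  2. pour(B -> C) -> (A=0 B=0 C=7)
  3. fill(B) -> (A=0 B=7 C=7)
  4. pour(B -> A) -> (A=3 B=4 C=7)
  5. pour(A -> C) -> (A=2 B=4 C=8)
  6. empty(C) -> (A=2 B=4 C=0)
Target reached → yes.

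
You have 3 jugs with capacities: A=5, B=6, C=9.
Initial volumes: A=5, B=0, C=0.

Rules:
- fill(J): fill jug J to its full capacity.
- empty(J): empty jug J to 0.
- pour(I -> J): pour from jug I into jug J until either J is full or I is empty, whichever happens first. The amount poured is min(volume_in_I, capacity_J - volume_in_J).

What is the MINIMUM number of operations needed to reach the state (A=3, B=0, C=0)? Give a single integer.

BFS from (A=5, B=0, C=0). One shortest path:
  1. empty(A) -> (A=0 B=0 C=0)
  2. fill(C) -> (A=0 B=0 C=9)
  3. pour(C -> B) -> (A=0 B=6 C=3)
  4. empty(B) -> (A=0 B=0 C=3)
  5. pour(C -> A) -> (A=3 B=0 C=0)
Reached target in 5 moves.

Answer: 5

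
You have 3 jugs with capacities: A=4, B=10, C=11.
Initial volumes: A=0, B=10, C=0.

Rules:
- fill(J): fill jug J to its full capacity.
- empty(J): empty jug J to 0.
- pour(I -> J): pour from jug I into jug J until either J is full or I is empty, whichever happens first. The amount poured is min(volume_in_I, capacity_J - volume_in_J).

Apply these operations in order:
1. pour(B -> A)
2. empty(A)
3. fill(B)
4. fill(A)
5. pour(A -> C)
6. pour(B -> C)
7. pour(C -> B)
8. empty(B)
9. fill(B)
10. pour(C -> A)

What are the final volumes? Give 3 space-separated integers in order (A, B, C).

Step 1: pour(B -> A) -> (A=4 B=6 C=0)
Step 2: empty(A) -> (A=0 B=6 C=0)
Step 3: fill(B) -> (A=0 B=10 C=0)
Step 4: fill(A) -> (A=4 B=10 C=0)
Step 5: pour(A -> C) -> (A=0 B=10 C=4)
Step 6: pour(B -> C) -> (A=0 B=3 C=11)
Step 7: pour(C -> B) -> (A=0 B=10 C=4)
Step 8: empty(B) -> (A=0 B=0 C=4)
Step 9: fill(B) -> (A=0 B=10 C=4)
Step 10: pour(C -> A) -> (A=4 B=10 C=0)

Answer: 4 10 0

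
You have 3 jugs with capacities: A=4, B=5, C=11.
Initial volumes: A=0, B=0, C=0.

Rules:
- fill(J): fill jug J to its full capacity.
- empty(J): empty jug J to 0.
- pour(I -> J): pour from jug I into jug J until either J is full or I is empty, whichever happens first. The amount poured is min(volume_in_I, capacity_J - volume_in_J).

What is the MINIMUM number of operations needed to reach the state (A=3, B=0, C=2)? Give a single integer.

BFS from (A=0, B=0, C=0). One shortest path:
  1. fill(A) -> (A=4 B=0 C=0)
  2. fill(C) -> (A=4 B=0 C=11)
  3. pour(A -> B) -> (A=0 B=4 C=11)
  4. pour(C -> A) -> (A=4 B=4 C=7)
  5. pour(A -> B) -> (A=3 B=5 C=7)
  6. empty(B) -> (A=3 B=0 C=7)
  7. pour(C -> B) -> (A=3 B=5 C=2)
  8. empty(B) -> (A=3 B=0 C=2)
Reached target in 8 moves.

Answer: 8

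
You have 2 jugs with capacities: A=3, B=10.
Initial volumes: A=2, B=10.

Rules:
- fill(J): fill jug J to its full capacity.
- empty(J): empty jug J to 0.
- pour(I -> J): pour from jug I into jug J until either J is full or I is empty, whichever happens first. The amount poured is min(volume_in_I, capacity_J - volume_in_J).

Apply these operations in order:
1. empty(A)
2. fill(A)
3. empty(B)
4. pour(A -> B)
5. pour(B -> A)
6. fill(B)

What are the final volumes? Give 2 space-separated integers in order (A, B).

Step 1: empty(A) -> (A=0 B=10)
Step 2: fill(A) -> (A=3 B=10)
Step 3: empty(B) -> (A=3 B=0)
Step 4: pour(A -> B) -> (A=0 B=3)
Step 5: pour(B -> A) -> (A=3 B=0)
Step 6: fill(B) -> (A=3 B=10)

Answer: 3 10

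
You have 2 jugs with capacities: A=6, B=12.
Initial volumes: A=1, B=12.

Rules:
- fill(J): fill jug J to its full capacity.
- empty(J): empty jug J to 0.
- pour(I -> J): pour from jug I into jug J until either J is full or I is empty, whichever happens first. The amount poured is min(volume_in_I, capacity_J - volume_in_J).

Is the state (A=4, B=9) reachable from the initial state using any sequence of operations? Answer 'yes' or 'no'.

Answer: no

Derivation:
BFS explored all 12 reachable states.
Reachable set includes: (0,0), (0,1), (0,6), (0,7), (0,12), (1,0), (1,12), (6,0), (6,1), (6,6), (6,7), (6,12)
Target (A=4, B=9) not in reachable set → no.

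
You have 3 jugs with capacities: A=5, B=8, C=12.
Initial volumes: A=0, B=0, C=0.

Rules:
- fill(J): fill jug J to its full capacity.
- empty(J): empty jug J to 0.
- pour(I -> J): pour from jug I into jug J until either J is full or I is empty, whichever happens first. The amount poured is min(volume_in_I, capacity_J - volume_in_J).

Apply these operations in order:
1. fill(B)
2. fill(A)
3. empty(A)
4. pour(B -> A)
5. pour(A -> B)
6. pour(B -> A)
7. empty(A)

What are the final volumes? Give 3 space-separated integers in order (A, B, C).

Step 1: fill(B) -> (A=0 B=8 C=0)
Step 2: fill(A) -> (A=5 B=8 C=0)
Step 3: empty(A) -> (A=0 B=8 C=0)
Step 4: pour(B -> A) -> (A=5 B=3 C=0)
Step 5: pour(A -> B) -> (A=0 B=8 C=0)
Step 6: pour(B -> A) -> (A=5 B=3 C=0)
Step 7: empty(A) -> (A=0 B=3 C=0)

Answer: 0 3 0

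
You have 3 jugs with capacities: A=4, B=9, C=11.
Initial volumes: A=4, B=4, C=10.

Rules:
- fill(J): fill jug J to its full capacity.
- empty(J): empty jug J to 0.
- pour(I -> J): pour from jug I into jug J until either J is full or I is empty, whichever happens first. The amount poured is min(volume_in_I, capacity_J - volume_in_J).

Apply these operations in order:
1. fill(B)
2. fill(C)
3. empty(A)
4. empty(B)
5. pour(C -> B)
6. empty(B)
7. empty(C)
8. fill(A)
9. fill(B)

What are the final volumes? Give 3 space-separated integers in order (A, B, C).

Answer: 4 9 0

Derivation:
Step 1: fill(B) -> (A=4 B=9 C=10)
Step 2: fill(C) -> (A=4 B=9 C=11)
Step 3: empty(A) -> (A=0 B=9 C=11)
Step 4: empty(B) -> (A=0 B=0 C=11)
Step 5: pour(C -> B) -> (A=0 B=9 C=2)
Step 6: empty(B) -> (A=0 B=0 C=2)
Step 7: empty(C) -> (A=0 B=0 C=0)
Step 8: fill(A) -> (A=4 B=0 C=0)
Step 9: fill(B) -> (A=4 B=9 C=0)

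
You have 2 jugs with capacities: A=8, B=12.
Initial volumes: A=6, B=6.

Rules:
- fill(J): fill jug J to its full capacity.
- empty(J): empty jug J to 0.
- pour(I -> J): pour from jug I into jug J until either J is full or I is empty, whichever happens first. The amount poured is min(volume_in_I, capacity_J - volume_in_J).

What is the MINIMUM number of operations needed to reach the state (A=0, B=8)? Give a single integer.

BFS from (A=6, B=6). One shortest path:
  1. fill(A) -> (A=8 B=6)
  2. empty(B) -> (A=8 B=0)
  3. pour(A -> B) -> (A=0 B=8)
Reached target in 3 moves.

Answer: 3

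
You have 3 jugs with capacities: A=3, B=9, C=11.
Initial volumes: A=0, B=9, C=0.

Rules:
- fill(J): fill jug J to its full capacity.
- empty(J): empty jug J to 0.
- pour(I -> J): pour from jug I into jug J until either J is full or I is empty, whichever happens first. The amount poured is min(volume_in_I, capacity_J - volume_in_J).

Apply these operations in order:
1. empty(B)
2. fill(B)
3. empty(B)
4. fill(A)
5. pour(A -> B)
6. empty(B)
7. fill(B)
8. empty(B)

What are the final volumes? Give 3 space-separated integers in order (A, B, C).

Answer: 0 0 0

Derivation:
Step 1: empty(B) -> (A=0 B=0 C=0)
Step 2: fill(B) -> (A=0 B=9 C=0)
Step 3: empty(B) -> (A=0 B=0 C=0)
Step 4: fill(A) -> (A=3 B=0 C=0)
Step 5: pour(A -> B) -> (A=0 B=3 C=0)
Step 6: empty(B) -> (A=0 B=0 C=0)
Step 7: fill(B) -> (A=0 B=9 C=0)
Step 8: empty(B) -> (A=0 B=0 C=0)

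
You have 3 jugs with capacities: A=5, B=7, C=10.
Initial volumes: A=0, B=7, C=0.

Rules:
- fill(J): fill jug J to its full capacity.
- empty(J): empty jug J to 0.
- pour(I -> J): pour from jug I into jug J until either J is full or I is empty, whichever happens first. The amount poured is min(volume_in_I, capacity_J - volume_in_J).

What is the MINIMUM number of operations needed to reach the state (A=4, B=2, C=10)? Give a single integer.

BFS from (A=0, B=7, C=0). One shortest path:
  1. pour(B -> A) -> (A=5 B=2 C=0)
  2. empty(A) -> (A=0 B=2 C=0)
  3. pour(B -> C) -> (A=0 B=0 C=2)
  4. fill(B) -> (A=0 B=7 C=2)
  5. pour(B -> C) -> (A=0 B=0 C=9)
  6. fill(B) -> (A=0 B=7 C=9)
  7. pour(B -> A) -> (A=5 B=2 C=9)
  8. pour(A -> C) -> (A=4 B=2 C=10)
Reached target in 8 moves.

Answer: 8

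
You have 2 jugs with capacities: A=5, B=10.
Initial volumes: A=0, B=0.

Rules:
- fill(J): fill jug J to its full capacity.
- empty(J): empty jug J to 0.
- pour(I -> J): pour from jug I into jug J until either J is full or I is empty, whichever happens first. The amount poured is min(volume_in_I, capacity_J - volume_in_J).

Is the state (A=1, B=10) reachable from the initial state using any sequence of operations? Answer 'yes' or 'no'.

BFS explored all 6 reachable states.
Reachable set includes: (0,0), (0,5), (0,10), (5,0), (5,5), (5,10)
Target (A=1, B=10) not in reachable set → no.

Answer: no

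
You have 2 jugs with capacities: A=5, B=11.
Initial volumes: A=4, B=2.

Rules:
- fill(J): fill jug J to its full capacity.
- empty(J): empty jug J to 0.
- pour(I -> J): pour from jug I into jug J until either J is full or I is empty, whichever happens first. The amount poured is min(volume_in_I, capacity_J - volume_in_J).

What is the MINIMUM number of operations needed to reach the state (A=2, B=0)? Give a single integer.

BFS from (A=4, B=2). One shortest path:
  1. empty(A) -> (A=0 B=2)
  2. pour(B -> A) -> (A=2 B=0)
Reached target in 2 moves.

Answer: 2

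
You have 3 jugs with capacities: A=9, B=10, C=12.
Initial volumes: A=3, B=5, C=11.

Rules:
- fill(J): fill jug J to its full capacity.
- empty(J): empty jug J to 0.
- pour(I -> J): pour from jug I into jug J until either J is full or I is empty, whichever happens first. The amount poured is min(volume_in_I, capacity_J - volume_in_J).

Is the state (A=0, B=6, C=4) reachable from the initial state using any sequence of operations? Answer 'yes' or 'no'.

Answer: yes

Derivation:
BFS from (A=3, B=5, C=11):
  1. fill(C) -> (A=3 B=5 C=12)
  2. pour(C -> A) -> (A=9 B=5 C=6)
  3. pour(A -> B) -> (A=4 B=10 C=6)
  4. empty(B) -> (A=4 B=0 C=6)
  5. pour(C -> B) -> (A=4 B=6 C=0)
  6. pour(A -> C) -> (A=0 B=6 C=4)
Target reached → yes.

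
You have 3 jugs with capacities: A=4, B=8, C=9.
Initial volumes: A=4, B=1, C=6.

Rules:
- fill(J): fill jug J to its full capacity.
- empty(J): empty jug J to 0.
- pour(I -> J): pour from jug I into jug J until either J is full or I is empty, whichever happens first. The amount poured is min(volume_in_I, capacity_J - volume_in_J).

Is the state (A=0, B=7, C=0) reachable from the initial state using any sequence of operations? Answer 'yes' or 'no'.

BFS from (A=4, B=1, C=6):
  1. empty(A) -> (A=0 B=1 C=6)
  2. pour(C -> B) -> (A=0 B=7 C=0)
Target reached → yes.

Answer: yes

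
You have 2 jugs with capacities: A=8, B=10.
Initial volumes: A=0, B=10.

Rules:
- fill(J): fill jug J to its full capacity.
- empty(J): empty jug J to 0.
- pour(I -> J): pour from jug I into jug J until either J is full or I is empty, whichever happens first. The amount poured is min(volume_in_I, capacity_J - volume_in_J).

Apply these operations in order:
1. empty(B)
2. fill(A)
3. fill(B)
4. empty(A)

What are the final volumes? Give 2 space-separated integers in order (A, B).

Answer: 0 10

Derivation:
Step 1: empty(B) -> (A=0 B=0)
Step 2: fill(A) -> (A=8 B=0)
Step 3: fill(B) -> (A=8 B=10)
Step 4: empty(A) -> (A=0 B=10)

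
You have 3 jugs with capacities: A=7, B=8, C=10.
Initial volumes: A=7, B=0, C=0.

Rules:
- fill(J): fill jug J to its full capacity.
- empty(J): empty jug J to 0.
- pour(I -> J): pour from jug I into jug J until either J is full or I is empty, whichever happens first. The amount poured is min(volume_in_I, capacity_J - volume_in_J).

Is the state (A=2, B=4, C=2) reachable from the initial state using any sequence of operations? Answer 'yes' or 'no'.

Answer: no

Derivation:
BFS explored all 414 reachable states.
Reachable set includes: (0,0,0), (0,0,1), (0,0,2), (0,0,3), (0,0,4), (0,0,5), (0,0,6), (0,0,7), (0,0,8), (0,0,9), (0,0,10), (0,1,0) ...
Target (A=2, B=4, C=2) not in reachable set → no.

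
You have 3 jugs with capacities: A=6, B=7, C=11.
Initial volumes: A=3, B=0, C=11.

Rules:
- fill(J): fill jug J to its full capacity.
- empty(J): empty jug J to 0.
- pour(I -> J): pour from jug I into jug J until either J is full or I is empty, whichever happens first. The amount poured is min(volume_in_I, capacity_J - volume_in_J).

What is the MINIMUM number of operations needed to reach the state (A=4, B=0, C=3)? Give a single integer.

Answer: 5

Derivation:
BFS from (A=3, B=0, C=11). One shortest path:
  1. pour(C -> B) -> (A=3 B=7 C=4)
  2. empty(B) -> (A=3 B=0 C=4)
  3. pour(A -> B) -> (A=0 B=3 C=4)
  4. pour(C -> A) -> (A=4 B=3 C=0)
  5. pour(B -> C) -> (A=4 B=0 C=3)
Reached target in 5 moves.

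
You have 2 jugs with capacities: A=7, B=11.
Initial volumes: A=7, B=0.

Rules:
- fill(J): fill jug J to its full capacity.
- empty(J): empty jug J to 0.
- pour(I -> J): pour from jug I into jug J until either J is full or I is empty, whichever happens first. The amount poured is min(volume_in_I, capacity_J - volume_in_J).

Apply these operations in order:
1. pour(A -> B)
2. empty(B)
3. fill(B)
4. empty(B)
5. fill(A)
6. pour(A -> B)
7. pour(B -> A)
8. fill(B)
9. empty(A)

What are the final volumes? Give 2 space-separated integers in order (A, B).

Step 1: pour(A -> B) -> (A=0 B=7)
Step 2: empty(B) -> (A=0 B=0)
Step 3: fill(B) -> (A=0 B=11)
Step 4: empty(B) -> (A=0 B=0)
Step 5: fill(A) -> (A=7 B=0)
Step 6: pour(A -> B) -> (A=0 B=7)
Step 7: pour(B -> A) -> (A=7 B=0)
Step 8: fill(B) -> (A=7 B=11)
Step 9: empty(A) -> (A=0 B=11)

Answer: 0 11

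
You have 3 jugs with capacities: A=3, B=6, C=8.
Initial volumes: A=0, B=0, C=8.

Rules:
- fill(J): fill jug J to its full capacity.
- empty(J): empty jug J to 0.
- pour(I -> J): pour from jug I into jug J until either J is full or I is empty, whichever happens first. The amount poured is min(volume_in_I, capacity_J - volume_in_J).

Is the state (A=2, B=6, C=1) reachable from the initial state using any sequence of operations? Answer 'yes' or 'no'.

BFS from (A=0, B=0, C=8):
  1. pour(C -> A) -> (A=3 B=0 C=5)
  2. pour(C -> B) -> (A=3 B=5 C=0)
  3. pour(A -> C) -> (A=0 B=5 C=3)
  4. fill(A) -> (A=3 B=5 C=3)
  5. pour(A -> B) -> (A=2 B=6 C=3)
  6. pour(B -> C) -> (A=2 B=1 C=8)
  7. empty(C) -> (A=2 B=1 C=0)
  8. pour(B -> C) -> (A=2 B=0 C=1)
  9. fill(B) -> (A=2 B=6 C=1)
Target reached → yes.

Answer: yes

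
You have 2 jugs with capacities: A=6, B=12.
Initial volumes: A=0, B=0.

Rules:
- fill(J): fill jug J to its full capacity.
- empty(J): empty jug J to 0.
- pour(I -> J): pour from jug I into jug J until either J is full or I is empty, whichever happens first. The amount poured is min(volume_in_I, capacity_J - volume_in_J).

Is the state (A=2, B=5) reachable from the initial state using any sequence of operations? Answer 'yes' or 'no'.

BFS explored all 6 reachable states.
Reachable set includes: (0,0), (0,6), (0,12), (6,0), (6,6), (6,12)
Target (A=2, B=5) not in reachable set → no.

Answer: no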